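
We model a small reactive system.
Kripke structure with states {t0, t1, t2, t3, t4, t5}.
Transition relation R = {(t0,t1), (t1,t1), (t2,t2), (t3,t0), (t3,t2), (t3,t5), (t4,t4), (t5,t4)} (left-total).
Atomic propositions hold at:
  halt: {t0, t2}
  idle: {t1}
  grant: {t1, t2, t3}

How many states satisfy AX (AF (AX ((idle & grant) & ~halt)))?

Sat(idle & grant) = {t1}
Sat(~halt) = {t1, t3, t4, t5}
Sat((idle & grant) & ~halt) = {t1}
Sat(AX ((idle & grant) & ~halt)) = {s : every successor in {t1}} = {t0, t1}
AF (AX ((idle & grant) & ~halt)): least fixpoint, start Z0 = {t0, t1}, add states with every successor in Z. Already a fixed point.
Sat(AF (AX ((idle & grant) & ~halt))) = {t0, t1}
Sat(AX (AF (AX ((idle & grant) & ~halt)))) = {s : every successor in {t0, t1}} = {t0, t1}
|Sat(AX (AF (AX ((idle & grant) & ~halt))))| = |{t0, t1}| = 2.

2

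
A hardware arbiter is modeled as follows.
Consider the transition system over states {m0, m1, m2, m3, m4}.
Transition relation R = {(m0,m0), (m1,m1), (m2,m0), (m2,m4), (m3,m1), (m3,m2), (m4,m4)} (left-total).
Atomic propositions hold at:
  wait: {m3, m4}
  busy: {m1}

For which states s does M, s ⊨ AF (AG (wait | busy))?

{m1, m4}

Sat(wait | busy) = {m1, m3, m4}
AG (wait | busy): greatest fixpoint, start Z0 = {m1, m3, m4}, keep only states in Sat with every successor in Z. Z1 = {m1, m4}; fixed.
Sat(AG (wait | busy)) = {m1, m4}
AF (AG (wait | busy)): least fixpoint, start Z0 = {m1, m4}, add states with every successor in Z. Already a fixed point.
Sat(AF (AG (wait | busy))) = {m1, m4}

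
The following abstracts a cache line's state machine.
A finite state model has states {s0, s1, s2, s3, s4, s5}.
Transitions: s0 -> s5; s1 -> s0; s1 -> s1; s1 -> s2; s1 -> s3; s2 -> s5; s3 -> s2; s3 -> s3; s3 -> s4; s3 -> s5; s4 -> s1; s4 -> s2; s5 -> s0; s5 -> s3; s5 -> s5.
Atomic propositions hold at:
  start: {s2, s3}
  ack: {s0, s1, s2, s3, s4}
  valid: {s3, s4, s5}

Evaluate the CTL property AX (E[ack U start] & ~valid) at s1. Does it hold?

No

E[ack U start]: least fixpoint, start Z0 = Sat(start) = {s2, s3}, add states in Sat(ack) with some successor in Z. Z1 = {s1, s2, s3, s4}; fixed.
Sat(E[ack U start]) = {s1, s2, s3, s4}
Sat(~valid) = {s0, s1, s2}
Sat(E[ack U start] & ~valid) = {s1, s2}
Sat(AX (E[ack U start] & ~valid)) = {s : every successor in {s1, s2}} = {s4}
s1 ∉ Sat(AX (E[ack U start] & ~valid)) = {s4}, so the formula does not hold at s1.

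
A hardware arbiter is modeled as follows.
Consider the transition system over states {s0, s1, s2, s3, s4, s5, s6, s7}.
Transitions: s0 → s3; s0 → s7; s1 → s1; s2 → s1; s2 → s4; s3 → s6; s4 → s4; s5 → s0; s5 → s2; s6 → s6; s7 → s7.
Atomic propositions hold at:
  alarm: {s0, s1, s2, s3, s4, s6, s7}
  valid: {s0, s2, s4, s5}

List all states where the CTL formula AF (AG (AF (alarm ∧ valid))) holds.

Sat(alarm ∧ valid) = {s0, s2, s4}
AF (alarm ∧ valid): least fixpoint, start Z0 = {s0, s2, s4}, add states with every successor in Z. Z1 = {s0, s2, s4, s5}; fixed.
Sat(AF (alarm ∧ valid)) = {s0, s2, s4, s5}
AG (AF (alarm ∧ valid)): greatest fixpoint, start Z0 = {s0, s2, s4, s5}, keep only states in Sat with every successor in Z. Z1 = {s4, s5}; Z2 = {s4}; fixed.
Sat(AG (AF (alarm ∧ valid))) = {s4}
AF (AG (AF (alarm ∧ valid))): least fixpoint, start Z0 = {s4}, add states with every successor in Z. Already a fixed point.
Sat(AF (AG (AF (alarm ∧ valid)))) = {s4}

{s4}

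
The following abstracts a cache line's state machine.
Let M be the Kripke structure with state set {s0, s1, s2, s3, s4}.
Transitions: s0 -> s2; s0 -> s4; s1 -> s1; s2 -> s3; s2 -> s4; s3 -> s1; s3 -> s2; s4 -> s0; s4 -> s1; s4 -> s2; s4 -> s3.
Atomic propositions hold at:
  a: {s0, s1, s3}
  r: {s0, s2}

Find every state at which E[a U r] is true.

{s0, s2, s3}

E[a U r]: least fixpoint, start Z0 = Sat(r) = {s0, s2}, add states in Sat(a) with some successor in Z. Z1 = {s0, s2, s3}; fixed.
Sat(E[a U r]) = {s0, s2, s3}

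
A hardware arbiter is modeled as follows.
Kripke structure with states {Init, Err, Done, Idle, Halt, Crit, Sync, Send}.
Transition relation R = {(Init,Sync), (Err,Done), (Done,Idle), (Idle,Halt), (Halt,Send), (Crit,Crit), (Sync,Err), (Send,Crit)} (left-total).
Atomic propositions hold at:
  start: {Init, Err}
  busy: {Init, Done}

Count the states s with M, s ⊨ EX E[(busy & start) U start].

Sat(busy & start) = {Init}
E[(busy & start) U start]: least fixpoint, start Z0 = Sat(start) = {Init, Err}, add states in Sat(busy & start) with some successor in Z. Already a fixed point.
Sat(E[(busy & start) U start]) = {Init, Err}
Sat(EX E[(busy & start) U start]) = {s : some successor in {Init, Err}} = {Sync}
|Sat(EX E[(busy & start) U start])| = |{Sync}| = 1.

1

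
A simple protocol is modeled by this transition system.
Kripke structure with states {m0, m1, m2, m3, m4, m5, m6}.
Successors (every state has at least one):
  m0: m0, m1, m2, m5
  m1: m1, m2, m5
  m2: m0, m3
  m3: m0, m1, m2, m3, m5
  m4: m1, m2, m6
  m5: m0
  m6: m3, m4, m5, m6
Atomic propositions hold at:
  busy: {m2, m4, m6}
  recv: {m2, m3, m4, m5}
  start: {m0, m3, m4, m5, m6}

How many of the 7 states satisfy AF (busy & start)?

2

Sat(busy & start) = {m4, m6}
AF (busy & start): least fixpoint, start Z0 = {m4, m6}, add states with every successor in Z. Already a fixed point.
Sat(AF (busy & start)) = {m4, m6}
|Sat(AF (busy & start))| = |{m4, m6}| = 2.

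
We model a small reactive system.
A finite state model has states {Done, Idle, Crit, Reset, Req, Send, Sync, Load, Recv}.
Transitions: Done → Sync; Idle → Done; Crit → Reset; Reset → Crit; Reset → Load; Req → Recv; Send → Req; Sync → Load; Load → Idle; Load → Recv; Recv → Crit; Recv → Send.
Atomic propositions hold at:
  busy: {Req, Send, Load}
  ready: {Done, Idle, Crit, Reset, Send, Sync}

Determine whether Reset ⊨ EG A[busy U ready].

A[busy U ready]: least fixpoint, start Z0 = Sat(ready) = {Done, Idle, Crit, Reset, Send, Sync}, add states in Sat(busy) with every successor in Z. Already a fixed point.
Sat(A[busy U ready]) = {Done, Idle, Crit, Reset, Send, Sync}
EG A[busy U ready]: greatest fixpoint, start Z0 = {Done, Idle, Crit, Reset, Send, Sync}, keep only states in Sat with some successor in Z. Z1 = {Done, Idle, Crit, Reset}; Z2 = {Idle, Crit, Reset}; Z3 = {Crit, Reset}; fixed.
Sat(EG A[busy U ready]) = {Crit, Reset}
Reset ∈ Sat(EG A[busy U ready]) = {Crit, Reset}, so the formula holds at Reset.

Yes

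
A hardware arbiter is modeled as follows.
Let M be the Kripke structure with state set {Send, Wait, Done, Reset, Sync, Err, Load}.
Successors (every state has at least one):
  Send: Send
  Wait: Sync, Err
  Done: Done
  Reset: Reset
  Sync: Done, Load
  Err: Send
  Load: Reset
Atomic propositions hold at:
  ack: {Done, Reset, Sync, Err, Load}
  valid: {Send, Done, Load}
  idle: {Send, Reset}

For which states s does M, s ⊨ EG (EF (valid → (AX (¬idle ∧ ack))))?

{Wait, Done, Reset, Sync, Load}

Sat(¬idle) = {Wait, Done, Sync, Err, Load}
Sat(¬idle ∧ ack) = {Done, Sync, Err, Load}
Sat(AX (¬idle ∧ ack)) = {s : every successor in {Done, Sync, Err, Load}} = {Wait, Done, Sync}
Sat(valid → (AX (¬idle ∧ ack))) = {Wait, Done, Reset, Sync, Err}
EF (valid → (AX (¬idle ∧ ack))): least fixpoint, start Z0 = {Wait, Done, Reset, Sync, Err}, add states with some successor in Z. Z1 = {Wait, Done, Reset, Sync, Err, Load}; fixed.
Sat(EF (valid → (AX (¬idle ∧ ack)))) = {Wait, Done, Reset, Sync, Err, Load}
EG (EF (valid → (AX (¬idle ∧ ack)))): greatest fixpoint, start Z0 = {Wait, Done, Reset, Sync, Err, Load}, keep only states in Sat with some successor in Z. Z1 = {Wait, Done, Reset, Sync, Load}; fixed.
Sat(EG (EF (valid → (AX (¬idle ∧ ack))))) = {Wait, Done, Reset, Sync, Load}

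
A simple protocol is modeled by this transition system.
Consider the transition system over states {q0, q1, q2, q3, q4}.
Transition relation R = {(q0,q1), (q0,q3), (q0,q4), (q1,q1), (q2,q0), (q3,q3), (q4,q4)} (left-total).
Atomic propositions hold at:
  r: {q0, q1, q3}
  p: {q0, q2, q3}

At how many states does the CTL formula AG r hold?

AG r: greatest fixpoint, start Z0 = {q0, q1, q3}, keep only states in Sat with every successor in Z. Z1 = {q1, q3}; fixed.
Sat(AG r) = {q1, q3}
|Sat(AG r)| = |{q1, q3}| = 2.

2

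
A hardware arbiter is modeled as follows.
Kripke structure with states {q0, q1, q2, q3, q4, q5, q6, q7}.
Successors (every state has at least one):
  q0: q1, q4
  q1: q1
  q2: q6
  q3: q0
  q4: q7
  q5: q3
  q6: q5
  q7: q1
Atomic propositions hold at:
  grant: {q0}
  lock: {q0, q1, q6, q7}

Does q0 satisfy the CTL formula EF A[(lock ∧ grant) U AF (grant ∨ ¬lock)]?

Yes

Sat(lock ∧ grant) = {q0}
Sat(¬lock) = {q2, q3, q4, q5}
Sat(grant ∨ ¬lock) = {q0, q2, q3, q4, q5}
AF (grant ∨ ¬lock): least fixpoint, start Z0 = {q0, q2, q3, q4, q5}, add states with every successor in Z. Z1 = {q0, q2, q3, q4, q5, q6}; fixed.
Sat(AF (grant ∨ ¬lock)) = {q0, q2, q3, q4, q5, q6}
A[(lock ∧ grant) U AF (grant ∨ ¬lock)]: least fixpoint, start Z0 = Sat(AF (grant ∨ ¬lock)) = {q0, q2, q3, q4, q5, q6}, add states in Sat(lock ∧ grant) with every successor in Z. Already a fixed point.
Sat(A[(lock ∧ grant) U AF (grant ∨ ¬lock)]) = {q0, q2, q3, q4, q5, q6}
EF A[(lock ∧ grant) U AF (grant ∨ ¬lock)]: least fixpoint, start Z0 = {q0, q2, q3, q4, q5, q6}, add states with some successor in Z. Already a fixed point.
Sat(EF A[(lock ∧ grant) U AF (grant ∨ ¬lock)]) = {q0, q2, q3, q4, q5, q6}
q0 ∈ Sat(EF A[(lock ∧ grant) U AF (grant ∨ ¬lock)]) = {q0, q2, q3, q4, q5, q6}, so the formula holds at q0.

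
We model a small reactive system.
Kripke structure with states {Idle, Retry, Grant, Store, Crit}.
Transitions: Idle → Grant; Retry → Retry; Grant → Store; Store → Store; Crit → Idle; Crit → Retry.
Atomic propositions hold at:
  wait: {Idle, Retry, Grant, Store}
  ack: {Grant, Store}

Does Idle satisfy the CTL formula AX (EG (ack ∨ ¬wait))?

Yes

Sat(¬wait) = {Crit}
Sat(ack ∨ ¬wait) = {Grant, Store, Crit}
EG (ack ∨ ¬wait): greatest fixpoint, start Z0 = {Grant, Store, Crit}, keep only states in Sat with some successor in Z. Z1 = {Grant, Store}; fixed.
Sat(EG (ack ∨ ¬wait)) = {Grant, Store}
Sat(AX (EG (ack ∨ ¬wait))) = {s : every successor in {Grant, Store}} = {Idle, Grant, Store}
Idle ∈ Sat(AX (EG (ack ∨ ¬wait))) = {Idle, Grant, Store}, so the formula holds at Idle.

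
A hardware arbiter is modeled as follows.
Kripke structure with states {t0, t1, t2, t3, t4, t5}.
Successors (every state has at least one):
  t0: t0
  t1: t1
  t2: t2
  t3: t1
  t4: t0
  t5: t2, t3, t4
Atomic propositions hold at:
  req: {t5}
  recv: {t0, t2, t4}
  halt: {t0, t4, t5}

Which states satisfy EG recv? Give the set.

EG recv: greatest fixpoint, start Z0 = {t0, t2, t4}, keep only states in Sat with some successor in Z. Already a fixed point.
Sat(EG recv) = {t0, t2, t4}

{t0, t2, t4}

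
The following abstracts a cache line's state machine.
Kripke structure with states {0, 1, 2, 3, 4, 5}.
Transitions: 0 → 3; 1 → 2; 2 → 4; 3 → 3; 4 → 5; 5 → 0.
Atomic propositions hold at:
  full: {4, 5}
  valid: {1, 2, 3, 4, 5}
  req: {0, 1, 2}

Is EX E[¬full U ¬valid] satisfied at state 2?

Sat(¬full) = {0, 1, 2, 3}
Sat(¬valid) = {0}
E[¬full U ¬valid]: least fixpoint, start Z0 = Sat(¬valid) = {0}, add states in Sat(¬full) with some successor in Z. Already a fixed point.
Sat(E[¬full U ¬valid]) = {0}
Sat(EX E[¬full U ¬valid]) = {s : some successor in {0}} = {5}
2 ∉ Sat(EX E[¬full U ¬valid]) = {5}, so the formula does not hold at 2.

No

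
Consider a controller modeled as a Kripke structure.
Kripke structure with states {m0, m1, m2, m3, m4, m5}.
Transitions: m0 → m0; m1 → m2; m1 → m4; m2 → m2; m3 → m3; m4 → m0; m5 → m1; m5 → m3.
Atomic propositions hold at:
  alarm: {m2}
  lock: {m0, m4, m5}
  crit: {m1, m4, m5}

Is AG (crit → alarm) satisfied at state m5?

No

Sat(crit → alarm) = {m0, m2, m3}
AG (crit → alarm): greatest fixpoint, start Z0 = {m0, m2, m3}, keep only states in Sat with every successor in Z. Already a fixed point.
Sat(AG (crit → alarm)) = {m0, m2, m3}
m5 ∉ Sat(AG (crit → alarm)) = {m0, m2, m3}, so the formula does not hold at m5.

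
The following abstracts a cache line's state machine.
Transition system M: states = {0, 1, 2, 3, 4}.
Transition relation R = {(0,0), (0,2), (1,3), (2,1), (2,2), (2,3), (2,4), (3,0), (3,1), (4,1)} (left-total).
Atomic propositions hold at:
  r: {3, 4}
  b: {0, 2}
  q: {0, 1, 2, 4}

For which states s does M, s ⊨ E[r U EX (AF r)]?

AF r: least fixpoint, start Z0 = {3, 4}, add states with every successor in Z. Z1 = {1, 3, 4}; fixed.
Sat(AF r) = {1, 3, 4}
Sat(EX (AF r)) = {s : some successor in {1, 3, 4}} = {1, 2, 3, 4}
E[r U EX (AF r)]: least fixpoint, start Z0 = Sat(EX (AF r)) = {1, 2, 3, 4}, add states in Sat(r) with some successor in Z. Already a fixed point.
Sat(E[r U EX (AF r)]) = {1, 2, 3, 4}

{1, 2, 3, 4}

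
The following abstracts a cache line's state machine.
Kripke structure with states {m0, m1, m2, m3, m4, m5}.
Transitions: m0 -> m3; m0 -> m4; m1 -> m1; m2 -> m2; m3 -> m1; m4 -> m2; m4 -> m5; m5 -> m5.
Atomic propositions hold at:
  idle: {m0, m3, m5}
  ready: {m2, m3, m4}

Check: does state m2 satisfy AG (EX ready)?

Sat(EX ready) = {s : some successor in {m2, m3, m4}} = {m0, m2, m4}
AG (EX ready): greatest fixpoint, start Z0 = {m0, m2, m4}, keep only states in Sat with every successor in Z. Z1 = {m2}; fixed.
Sat(AG (EX ready)) = {m2}
m2 ∈ Sat(AG (EX ready)) = {m2}, so the formula holds at m2.

Yes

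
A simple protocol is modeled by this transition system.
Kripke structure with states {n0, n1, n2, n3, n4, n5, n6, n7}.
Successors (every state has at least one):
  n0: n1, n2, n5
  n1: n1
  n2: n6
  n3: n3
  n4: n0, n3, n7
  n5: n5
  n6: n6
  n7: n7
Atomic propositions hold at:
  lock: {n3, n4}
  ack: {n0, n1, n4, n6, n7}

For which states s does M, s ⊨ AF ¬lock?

Sat(¬lock) = {n0, n1, n2, n5, n6, n7}
AF ¬lock: least fixpoint, start Z0 = {n0, n1, n2, n5, n6, n7}, add states with every successor in Z. Already a fixed point.
Sat(AF ¬lock) = {n0, n1, n2, n5, n6, n7}

{n0, n1, n2, n5, n6, n7}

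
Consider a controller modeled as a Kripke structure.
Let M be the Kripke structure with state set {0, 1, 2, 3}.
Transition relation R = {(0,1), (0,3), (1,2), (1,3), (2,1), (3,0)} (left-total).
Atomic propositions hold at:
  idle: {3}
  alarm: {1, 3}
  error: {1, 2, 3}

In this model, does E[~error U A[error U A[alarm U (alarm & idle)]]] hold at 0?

Yes

Sat(~error) = {0}
Sat(alarm & idle) = {3}
A[alarm U (alarm & idle)]: least fixpoint, start Z0 = Sat((alarm & idle)) = {3}, add states in Sat(alarm) with every successor in Z. Already a fixed point.
Sat(A[alarm U (alarm & idle)]) = {3}
A[error U A[alarm U (alarm & idle)]]: least fixpoint, start Z0 = Sat(A[alarm U (alarm & idle)]) = {3}, add states in Sat(error) with every successor in Z. Already a fixed point.
Sat(A[error U A[alarm U (alarm & idle)]]) = {3}
E[~error U A[error U A[alarm U (alarm & idle)]]]: least fixpoint, start Z0 = Sat(A[error U A[alarm U (alarm & idle)]]) = {3}, add states in Sat(~error) with some successor in Z. Z1 = {0, 3}; fixed.
Sat(E[~error U A[error U A[alarm U (alarm & idle)]]]) = {0, 3}
0 ∈ Sat(E[~error U A[error U A[alarm U (alarm & idle)]]]) = {0, 3}, so the formula holds at 0.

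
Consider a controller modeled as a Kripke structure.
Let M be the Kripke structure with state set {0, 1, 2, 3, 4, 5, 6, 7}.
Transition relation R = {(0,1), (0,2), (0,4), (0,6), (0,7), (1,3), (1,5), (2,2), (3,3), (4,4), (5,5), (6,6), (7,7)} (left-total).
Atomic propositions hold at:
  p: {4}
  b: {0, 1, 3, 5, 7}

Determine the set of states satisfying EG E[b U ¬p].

{0, 1, 2, 3, 5, 6, 7}

Sat(¬p) = {0, 1, 2, 3, 5, 6, 7}
E[b U ¬p]: least fixpoint, start Z0 = Sat(¬p) = {0, 1, 2, 3, 5, 6, 7}, add states in Sat(b) with some successor in Z. Already a fixed point.
Sat(E[b U ¬p]) = {0, 1, 2, 3, 5, 6, 7}
EG E[b U ¬p]: greatest fixpoint, start Z0 = {0, 1, 2, 3, 5, 6, 7}, keep only states in Sat with some successor in Z. Already a fixed point.
Sat(EG E[b U ¬p]) = {0, 1, 2, 3, 5, 6, 7}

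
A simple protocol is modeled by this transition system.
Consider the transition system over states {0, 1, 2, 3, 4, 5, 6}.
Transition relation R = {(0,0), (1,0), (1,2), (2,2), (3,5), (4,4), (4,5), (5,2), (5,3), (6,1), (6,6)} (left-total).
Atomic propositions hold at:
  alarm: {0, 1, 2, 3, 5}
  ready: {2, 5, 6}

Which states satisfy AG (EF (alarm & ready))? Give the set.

Sat(alarm & ready) = {2, 5}
EF (alarm & ready): least fixpoint, start Z0 = {2, 5}, add states with some successor in Z. Z1 = {1, 2, 3, 4, 5}; Z2 = {1, 2, 3, 4, 5, 6}; fixed.
Sat(EF (alarm & ready)) = {1, 2, 3, 4, 5, 6}
AG (EF (alarm & ready)): greatest fixpoint, start Z0 = {1, 2, 3, 4, 5, 6}, keep only states in Sat with every successor in Z. Z1 = {2, 3, 4, 5, 6}; Z2 = {2, 3, 4, 5}; fixed.
Sat(AG (EF (alarm & ready))) = {2, 3, 4, 5}

{2, 3, 4, 5}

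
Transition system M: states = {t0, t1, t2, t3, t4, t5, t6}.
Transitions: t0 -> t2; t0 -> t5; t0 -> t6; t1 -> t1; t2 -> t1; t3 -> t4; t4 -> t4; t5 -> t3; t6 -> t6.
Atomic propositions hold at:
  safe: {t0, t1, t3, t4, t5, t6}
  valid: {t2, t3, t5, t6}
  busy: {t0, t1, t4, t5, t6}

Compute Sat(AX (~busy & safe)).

{t5}

Sat(~busy) = {t2, t3}
Sat(~busy & safe) = {t3}
Sat(AX (~busy & safe)) = {s : every successor in {t3}} = {t5}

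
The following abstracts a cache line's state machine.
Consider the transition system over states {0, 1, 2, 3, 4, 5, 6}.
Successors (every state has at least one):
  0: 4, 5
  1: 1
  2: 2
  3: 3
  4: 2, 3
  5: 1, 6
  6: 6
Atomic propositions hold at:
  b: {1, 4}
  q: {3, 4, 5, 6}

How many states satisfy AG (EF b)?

1

EF b: least fixpoint, start Z0 = {1, 4}, add states with some successor in Z. Z1 = {0, 1, 4, 5}; fixed.
Sat(EF b) = {0, 1, 4, 5}
AG (EF b): greatest fixpoint, start Z0 = {0, 1, 4, 5}, keep only states in Sat with every successor in Z. Z1 = {0, 1}; Z2 = {1}; fixed.
Sat(AG (EF b)) = {1}
|Sat(AG (EF b))| = |{1}| = 1.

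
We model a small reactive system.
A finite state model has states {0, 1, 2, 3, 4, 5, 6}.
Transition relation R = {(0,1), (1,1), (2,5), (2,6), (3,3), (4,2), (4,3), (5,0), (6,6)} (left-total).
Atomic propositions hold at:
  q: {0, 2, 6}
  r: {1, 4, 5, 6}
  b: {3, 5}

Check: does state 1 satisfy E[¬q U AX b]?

Sat(¬q) = {1, 3, 4, 5}
Sat(AX b) = {s : every successor in {3, 5}} = {3}
E[¬q U AX b]: least fixpoint, start Z0 = Sat(AX b) = {3}, add states in Sat(¬q) with some successor in Z. Z1 = {3, 4}; fixed.
Sat(E[¬q U AX b]) = {3, 4}
1 ∉ Sat(E[¬q U AX b]) = {3, 4}, so the formula does not hold at 1.

No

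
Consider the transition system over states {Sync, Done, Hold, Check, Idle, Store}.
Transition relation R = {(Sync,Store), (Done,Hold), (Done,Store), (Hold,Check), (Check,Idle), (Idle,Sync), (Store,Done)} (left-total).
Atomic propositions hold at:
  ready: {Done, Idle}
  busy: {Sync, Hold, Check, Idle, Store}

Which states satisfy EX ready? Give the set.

Sat(EX ready) = {s : some successor in {Done, Idle}} = {Check, Store}

{Check, Store}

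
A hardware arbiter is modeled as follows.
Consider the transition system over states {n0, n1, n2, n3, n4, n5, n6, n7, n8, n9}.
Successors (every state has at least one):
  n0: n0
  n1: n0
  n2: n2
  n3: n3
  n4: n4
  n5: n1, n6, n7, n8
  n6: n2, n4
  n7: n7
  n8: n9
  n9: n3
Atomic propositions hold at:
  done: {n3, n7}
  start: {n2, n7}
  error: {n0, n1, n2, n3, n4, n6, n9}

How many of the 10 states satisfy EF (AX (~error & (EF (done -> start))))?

2

Sat(~error) = {n5, n7, n8}
Sat(done -> start) = {n0, n1, n2, n4, n5, n6, n7, n8, n9}
EF (done -> start): least fixpoint, start Z0 = {n0, n1, n2, n4, n5, n6, n7, n8, n9}, add states with some successor in Z. Already a fixed point.
Sat(EF (done -> start)) = {n0, n1, n2, n4, n5, n6, n7, n8, n9}
Sat(~error & (EF (done -> start))) = {n5, n7, n8}
Sat(AX (~error & (EF (done -> start)))) = {s : every successor in {n5, n7, n8}} = {n7}
EF (AX (~error & (EF (done -> start)))): least fixpoint, start Z0 = {n7}, add states with some successor in Z. Z1 = {n5, n7}; fixed.
Sat(EF (AX (~error & (EF (done -> start))))) = {n5, n7}
|Sat(EF (AX (~error & (EF (done -> start)))))| = |{n5, n7}| = 2.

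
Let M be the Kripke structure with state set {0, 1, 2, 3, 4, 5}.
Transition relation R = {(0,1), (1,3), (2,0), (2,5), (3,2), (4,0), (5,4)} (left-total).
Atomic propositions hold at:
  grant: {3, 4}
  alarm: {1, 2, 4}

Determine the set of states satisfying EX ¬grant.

Sat(¬grant) = {0, 1, 2, 5}
Sat(EX ¬grant) = {s : some successor in {0, 1, 2, 5}} = {0, 2, 3, 4}

{0, 2, 3, 4}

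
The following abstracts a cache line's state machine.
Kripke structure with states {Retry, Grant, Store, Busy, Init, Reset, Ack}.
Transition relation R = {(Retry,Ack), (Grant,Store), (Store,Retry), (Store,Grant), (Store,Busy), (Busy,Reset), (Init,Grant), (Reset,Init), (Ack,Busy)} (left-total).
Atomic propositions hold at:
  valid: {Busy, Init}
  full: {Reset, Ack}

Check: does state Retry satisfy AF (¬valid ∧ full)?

Yes

Sat(¬valid) = {Retry, Grant, Store, Reset, Ack}
Sat(¬valid ∧ full) = {Reset, Ack}
AF (¬valid ∧ full): least fixpoint, start Z0 = {Reset, Ack}, add states with every successor in Z. Z1 = {Retry, Busy, Reset, Ack}; fixed.
Sat(AF (¬valid ∧ full)) = {Retry, Busy, Reset, Ack}
Retry ∈ Sat(AF (¬valid ∧ full)) = {Retry, Busy, Reset, Ack}, so the formula holds at Retry.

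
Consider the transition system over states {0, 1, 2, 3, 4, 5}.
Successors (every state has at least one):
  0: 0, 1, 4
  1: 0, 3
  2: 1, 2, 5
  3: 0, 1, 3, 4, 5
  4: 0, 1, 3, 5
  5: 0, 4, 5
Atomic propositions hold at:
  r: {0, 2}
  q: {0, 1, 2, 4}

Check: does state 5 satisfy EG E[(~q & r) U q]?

Sat(~q) = {3, 5}
Sat(~q & r) = ∅
E[(~q & r) U q]: least fixpoint, start Z0 = Sat(q) = {0, 1, 2, 4}, add states in Sat(~q & r) with some successor in Z. Already a fixed point.
Sat(E[(~q & r) U q]) = {0, 1, 2, 4}
EG E[(~q & r) U q]: greatest fixpoint, start Z0 = {0, 1, 2, 4}, keep only states in Sat with some successor in Z. Already a fixed point.
Sat(EG E[(~q & r) U q]) = {0, 1, 2, 4}
5 ∉ Sat(EG E[(~q & r) U q]) = {0, 1, 2, 4}, so the formula does not hold at 5.

No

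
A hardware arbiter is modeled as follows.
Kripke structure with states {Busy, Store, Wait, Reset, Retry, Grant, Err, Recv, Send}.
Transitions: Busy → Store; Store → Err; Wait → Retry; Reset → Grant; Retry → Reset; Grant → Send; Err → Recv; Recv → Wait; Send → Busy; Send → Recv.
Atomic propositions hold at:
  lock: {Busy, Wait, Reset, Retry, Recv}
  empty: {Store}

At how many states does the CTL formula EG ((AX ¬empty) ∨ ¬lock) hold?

8

Sat(¬empty) = {Busy, Wait, Reset, Retry, Grant, Err, Recv, Send}
Sat(AX ¬empty) = {s : every successor in {Busy, Wait, Reset, Retry, Grant, Err, Recv, Send}} = {Store, Wait, Reset, Retry, Grant, Err, Recv, Send}
Sat(¬lock) = {Store, Grant, Err, Send}
Sat((AX ¬empty) ∨ ¬lock) = {Store, Wait, Reset, Retry, Grant, Err, Recv, Send}
EG ((AX ¬empty) ∨ ¬lock): greatest fixpoint, start Z0 = {Store, Wait, Reset, Retry, Grant, Err, Recv, Send}, keep only states in Sat with some successor in Z. Already a fixed point.
Sat(EG ((AX ¬empty) ∨ ¬lock)) = {Store, Wait, Reset, Retry, Grant, Err, Recv, Send}
|Sat(EG ((AX ¬empty) ∨ ¬lock))| = |{Store, Wait, Reset, Retry, Grant, Err, Recv, Send}| = 8.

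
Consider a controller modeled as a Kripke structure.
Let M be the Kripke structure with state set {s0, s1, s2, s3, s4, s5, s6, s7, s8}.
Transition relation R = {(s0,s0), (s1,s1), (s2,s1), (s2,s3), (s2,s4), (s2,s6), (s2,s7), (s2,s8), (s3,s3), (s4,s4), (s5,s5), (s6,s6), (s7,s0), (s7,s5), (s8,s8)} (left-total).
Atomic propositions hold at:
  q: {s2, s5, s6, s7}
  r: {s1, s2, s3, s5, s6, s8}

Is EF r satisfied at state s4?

No

EF r: least fixpoint, start Z0 = {s1, s2, s3, s5, s6, s8}, add states with some successor in Z. Z1 = {s1, s2, s3, s5, s6, s7, s8}; fixed.
Sat(EF r) = {s1, s2, s3, s5, s6, s7, s8}
s4 ∉ Sat(EF r) = {s1, s2, s3, s5, s6, s7, s8}, so the formula does not hold at s4.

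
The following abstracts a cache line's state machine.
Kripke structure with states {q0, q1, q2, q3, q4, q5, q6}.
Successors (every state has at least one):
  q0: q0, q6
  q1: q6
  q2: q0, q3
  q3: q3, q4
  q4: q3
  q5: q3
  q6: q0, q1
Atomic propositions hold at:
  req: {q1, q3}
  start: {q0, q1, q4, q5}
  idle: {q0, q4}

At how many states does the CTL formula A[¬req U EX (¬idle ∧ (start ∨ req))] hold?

Sat(¬req) = {q0, q2, q4, q5, q6}
Sat(¬idle) = {q1, q2, q3, q5, q6}
Sat(start ∨ req) = {q0, q1, q3, q4, q5}
Sat(¬idle ∧ (start ∨ req)) = {q1, q3, q5}
Sat(EX (¬idle ∧ (start ∨ req))) = {s : some successor in {q1, q3, q5}} = {q2, q3, q4, q5, q6}
A[¬req U EX (¬idle ∧ (start ∨ req))]: least fixpoint, start Z0 = Sat(EX (¬idle ∧ (start ∨ req))) = {q2, q3, q4, q5, q6}, add states in Sat(¬req) with every successor in Z. Already a fixed point.
Sat(A[¬req U EX (¬idle ∧ (start ∨ req))]) = {q2, q3, q4, q5, q6}
|Sat(A[¬req U EX (¬idle ∧ (start ∨ req))])| = |{q2, q3, q4, q5, q6}| = 5.

5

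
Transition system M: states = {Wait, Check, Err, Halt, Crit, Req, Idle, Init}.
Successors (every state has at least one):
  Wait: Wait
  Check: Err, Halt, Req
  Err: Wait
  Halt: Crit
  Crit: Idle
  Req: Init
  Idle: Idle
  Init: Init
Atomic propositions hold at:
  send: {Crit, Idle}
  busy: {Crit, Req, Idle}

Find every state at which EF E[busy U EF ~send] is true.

Sat(~send) = {Wait, Check, Err, Halt, Req, Init}
EF ~send: least fixpoint, start Z0 = {Wait, Check, Err, Halt, Req, Init}, add states with some successor in Z. Already a fixed point.
Sat(EF ~send) = {Wait, Check, Err, Halt, Req, Init}
E[busy U EF ~send]: least fixpoint, start Z0 = Sat(EF ~send) = {Wait, Check, Err, Halt, Req, Init}, add states in Sat(busy) with some successor in Z. Already a fixed point.
Sat(E[busy U EF ~send]) = {Wait, Check, Err, Halt, Req, Init}
EF E[busy U EF ~send]: least fixpoint, start Z0 = {Wait, Check, Err, Halt, Req, Init}, add states with some successor in Z. Already a fixed point.
Sat(EF E[busy U EF ~send]) = {Wait, Check, Err, Halt, Req, Init}

{Wait, Check, Err, Halt, Req, Init}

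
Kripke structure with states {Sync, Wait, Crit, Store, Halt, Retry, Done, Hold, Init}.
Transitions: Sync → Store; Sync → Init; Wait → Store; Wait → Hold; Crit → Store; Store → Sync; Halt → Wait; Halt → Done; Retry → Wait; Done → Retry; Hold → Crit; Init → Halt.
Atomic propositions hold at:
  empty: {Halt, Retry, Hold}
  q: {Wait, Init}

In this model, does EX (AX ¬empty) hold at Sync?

Yes

Sat(¬empty) = {Sync, Wait, Crit, Store, Done, Init}
Sat(AX ¬empty) = {s : every successor in {Sync, Wait, Crit, Store, Done, Init}} = {Sync, Crit, Store, Halt, Retry, Hold}
Sat(EX (AX ¬empty)) = {s : some successor in {Sync, Crit, Store, Halt, Retry, Hold}} = {Sync, Wait, Crit, Store, Done, Hold, Init}
Sync ∈ Sat(EX (AX ¬empty)) = {Sync, Wait, Crit, Store, Done, Hold, Init}, so the formula holds at Sync.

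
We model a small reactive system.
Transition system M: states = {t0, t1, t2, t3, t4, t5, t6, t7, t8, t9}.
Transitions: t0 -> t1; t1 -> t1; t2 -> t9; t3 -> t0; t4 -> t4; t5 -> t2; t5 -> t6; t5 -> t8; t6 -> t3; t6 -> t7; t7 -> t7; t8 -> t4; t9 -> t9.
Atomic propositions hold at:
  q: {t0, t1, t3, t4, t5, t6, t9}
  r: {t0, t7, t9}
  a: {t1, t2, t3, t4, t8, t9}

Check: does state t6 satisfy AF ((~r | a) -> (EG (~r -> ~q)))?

Yes

Sat(~r) = {t1, t2, t3, t4, t5, t6, t8}
Sat(~r | a) = {t1, t2, t3, t4, t5, t6, t8, t9}
Sat(~q) = {t2, t7, t8}
Sat(~r -> ~q) = {t0, t2, t7, t8, t9}
EG (~r -> ~q): greatest fixpoint, start Z0 = {t0, t2, t7, t8, t9}, keep only states in Sat with some successor in Z. Z1 = {t2, t7, t9}; fixed.
Sat(EG (~r -> ~q)) = {t2, t7, t9}
Sat((~r | a) -> (EG (~r -> ~q))) = {t0, t2, t7, t9}
AF ((~r | a) -> (EG (~r -> ~q))): least fixpoint, start Z0 = {t0, t2, t7, t9}, add states with every successor in Z. Z1 = {t0, t2, t3, t7, t9}; Z2 = {t0, t2, t3, t6, t7, t9}; fixed.
Sat(AF ((~r | a) -> (EG (~r -> ~q)))) = {t0, t2, t3, t6, t7, t9}
t6 ∈ Sat(AF ((~r | a) -> (EG (~r -> ~q)))) = {t0, t2, t3, t6, t7, t9}, so the formula holds at t6.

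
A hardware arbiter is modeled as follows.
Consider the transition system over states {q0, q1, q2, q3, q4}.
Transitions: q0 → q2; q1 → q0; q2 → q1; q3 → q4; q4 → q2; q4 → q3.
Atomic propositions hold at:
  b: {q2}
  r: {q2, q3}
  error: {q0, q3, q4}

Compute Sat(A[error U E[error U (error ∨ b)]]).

Sat(error ∨ b) = {q0, q2, q3, q4}
E[error U (error ∨ b)]: least fixpoint, start Z0 = Sat((error ∨ b)) = {q0, q2, q3, q4}, add states in Sat(error) with some successor in Z. Already a fixed point.
Sat(E[error U (error ∨ b)]) = {q0, q2, q3, q4}
A[error U E[error U (error ∨ b)]]: least fixpoint, start Z0 = Sat(E[error U (error ∨ b)]) = {q0, q2, q3, q4}, add states in Sat(error) with every successor in Z. Already a fixed point.
Sat(A[error U E[error U (error ∨ b)]]) = {q0, q2, q3, q4}

{q0, q2, q3, q4}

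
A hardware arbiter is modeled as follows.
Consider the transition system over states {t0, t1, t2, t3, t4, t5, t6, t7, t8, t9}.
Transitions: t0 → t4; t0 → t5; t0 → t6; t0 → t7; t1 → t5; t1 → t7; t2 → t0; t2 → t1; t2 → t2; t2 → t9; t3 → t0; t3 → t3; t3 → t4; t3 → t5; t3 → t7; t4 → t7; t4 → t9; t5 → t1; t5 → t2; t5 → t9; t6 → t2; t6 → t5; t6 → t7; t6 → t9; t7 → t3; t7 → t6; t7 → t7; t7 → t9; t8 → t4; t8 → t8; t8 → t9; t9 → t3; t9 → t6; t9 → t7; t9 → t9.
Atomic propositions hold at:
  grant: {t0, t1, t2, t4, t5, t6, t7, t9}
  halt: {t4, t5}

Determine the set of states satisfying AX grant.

{t0, t1, t2, t4, t5, t6}

Sat(AX grant) = {s : every successor in {t0, t1, t2, t4, t5, t6, t7, t9}} = {t0, t1, t2, t4, t5, t6}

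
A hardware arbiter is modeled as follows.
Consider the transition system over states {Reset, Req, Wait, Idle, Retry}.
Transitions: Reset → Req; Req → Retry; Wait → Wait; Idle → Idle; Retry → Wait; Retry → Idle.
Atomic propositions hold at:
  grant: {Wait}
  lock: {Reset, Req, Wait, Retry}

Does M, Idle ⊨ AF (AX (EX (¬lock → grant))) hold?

No

Sat(¬lock) = {Idle}
Sat(¬lock → grant) = {Reset, Req, Wait, Retry}
Sat(EX (¬lock → grant)) = {s : some successor in {Reset, Req, Wait, Retry}} = {Reset, Req, Wait, Retry}
Sat(AX (EX (¬lock → grant))) = {s : every successor in {Reset, Req, Wait, Retry}} = {Reset, Req, Wait}
AF (AX (EX (¬lock → grant))): least fixpoint, start Z0 = {Reset, Req, Wait}, add states with every successor in Z. Already a fixed point.
Sat(AF (AX (EX (¬lock → grant)))) = {Reset, Req, Wait}
Idle ∉ Sat(AF (AX (EX (¬lock → grant)))) = {Reset, Req, Wait}, so the formula does not hold at Idle.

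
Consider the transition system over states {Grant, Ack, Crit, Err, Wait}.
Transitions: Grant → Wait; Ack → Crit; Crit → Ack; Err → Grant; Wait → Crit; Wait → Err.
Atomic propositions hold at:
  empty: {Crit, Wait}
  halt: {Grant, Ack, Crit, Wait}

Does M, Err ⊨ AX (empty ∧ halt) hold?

Sat(empty ∧ halt) = {Crit, Wait}
Sat(AX (empty ∧ halt)) = {s : every successor in {Crit, Wait}} = {Grant, Ack}
Err ∉ Sat(AX (empty ∧ halt)) = {Grant, Ack}, so the formula does not hold at Err.

No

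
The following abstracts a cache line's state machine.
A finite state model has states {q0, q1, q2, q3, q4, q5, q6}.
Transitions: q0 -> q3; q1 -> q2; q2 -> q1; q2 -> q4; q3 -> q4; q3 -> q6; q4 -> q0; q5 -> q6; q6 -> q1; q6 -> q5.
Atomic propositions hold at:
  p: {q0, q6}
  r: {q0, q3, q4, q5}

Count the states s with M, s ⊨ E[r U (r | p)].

Sat(r | p) = {q0, q3, q4, q5, q6}
E[r U (r | p)]: least fixpoint, start Z0 = Sat((r | p)) = {q0, q3, q4, q5, q6}, add states in Sat(r) with some successor in Z. Already a fixed point.
Sat(E[r U (r | p)]) = {q0, q3, q4, q5, q6}
|Sat(E[r U (r | p)])| = |{q0, q3, q4, q5, q6}| = 5.

5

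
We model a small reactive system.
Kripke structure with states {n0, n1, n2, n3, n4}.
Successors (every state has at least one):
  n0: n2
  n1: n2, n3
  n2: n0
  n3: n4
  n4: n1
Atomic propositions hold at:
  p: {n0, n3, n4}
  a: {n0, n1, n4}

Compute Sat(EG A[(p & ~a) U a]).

Sat(~a) = {n2, n3}
Sat(p & ~a) = {n3}
A[(p & ~a) U a]: least fixpoint, start Z0 = Sat(a) = {n0, n1, n4}, add states in Sat(p & ~a) with every successor in Z. Z1 = {n0, n1, n3, n4}; fixed.
Sat(A[(p & ~a) U a]) = {n0, n1, n3, n4}
EG A[(p & ~a) U a]: greatest fixpoint, start Z0 = {n0, n1, n3, n4}, keep only states in Sat with some successor in Z. Z1 = {n1, n3, n4}; fixed.
Sat(EG A[(p & ~a) U a]) = {n1, n3, n4}

{n1, n3, n4}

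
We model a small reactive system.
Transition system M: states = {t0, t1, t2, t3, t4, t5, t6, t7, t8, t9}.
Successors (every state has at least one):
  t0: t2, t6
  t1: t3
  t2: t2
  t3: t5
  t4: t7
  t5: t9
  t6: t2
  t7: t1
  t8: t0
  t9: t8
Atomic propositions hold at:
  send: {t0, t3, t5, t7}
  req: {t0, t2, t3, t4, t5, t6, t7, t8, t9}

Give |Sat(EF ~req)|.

Sat(~req) = {t1}
EF ~req: least fixpoint, start Z0 = {t1}, add states with some successor in Z. Z1 = {t1, t7}; Z2 = {t1, t4, t7}; fixed.
Sat(EF ~req) = {t1, t4, t7}
|Sat(EF ~req)| = |{t1, t4, t7}| = 3.

3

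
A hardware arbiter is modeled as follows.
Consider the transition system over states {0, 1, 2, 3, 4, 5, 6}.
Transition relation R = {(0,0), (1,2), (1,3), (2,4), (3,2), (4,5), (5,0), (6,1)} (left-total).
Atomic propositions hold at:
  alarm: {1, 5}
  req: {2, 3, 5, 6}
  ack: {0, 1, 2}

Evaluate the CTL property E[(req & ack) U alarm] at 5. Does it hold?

Sat(req & ack) = {2}
E[(req & ack) U alarm]: least fixpoint, start Z0 = Sat(alarm) = {1, 5}, add states in Sat(req & ack) with some successor in Z. Already a fixed point.
Sat(E[(req & ack) U alarm]) = {1, 5}
5 ∈ Sat(E[(req & ack) U alarm]) = {1, 5}, so the formula holds at 5.

Yes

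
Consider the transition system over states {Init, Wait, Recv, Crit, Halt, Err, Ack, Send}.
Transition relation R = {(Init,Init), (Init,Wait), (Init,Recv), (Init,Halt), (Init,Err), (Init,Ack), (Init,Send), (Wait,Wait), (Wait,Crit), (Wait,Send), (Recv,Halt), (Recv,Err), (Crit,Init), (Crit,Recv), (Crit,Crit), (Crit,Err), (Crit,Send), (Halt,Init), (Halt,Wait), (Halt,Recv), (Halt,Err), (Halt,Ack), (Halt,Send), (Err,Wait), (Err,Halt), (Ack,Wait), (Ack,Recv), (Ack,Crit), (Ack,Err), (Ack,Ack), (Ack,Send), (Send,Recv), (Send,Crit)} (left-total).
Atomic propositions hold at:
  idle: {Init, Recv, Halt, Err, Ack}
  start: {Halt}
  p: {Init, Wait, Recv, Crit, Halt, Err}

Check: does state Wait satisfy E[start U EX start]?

No

Sat(EX start) = {s : some successor in {Halt}} = {Init, Recv, Err}
E[start U EX start]: least fixpoint, start Z0 = Sat(EX start) = {Init, Recv, Err}, add states in Sat(start) with some successor in Z. Z1 = {Init, Recv, Halt, Err}; fixed.
Sat(E[start U EX start]) = {Init, Recv, Halt, Err}
Wait ∉ Sat(E[start U EX start]) = {Init, Recv, Halt, Err}, so the formula does not hold at Wait.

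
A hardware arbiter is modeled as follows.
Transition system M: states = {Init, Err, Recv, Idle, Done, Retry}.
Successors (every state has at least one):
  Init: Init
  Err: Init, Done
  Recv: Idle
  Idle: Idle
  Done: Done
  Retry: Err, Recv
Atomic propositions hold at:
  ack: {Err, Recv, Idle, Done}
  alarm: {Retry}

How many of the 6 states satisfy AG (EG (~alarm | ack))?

5

Sat(~alarm) = {Init, Err, Recv, Idle, Done}
Sat(~alarm | ack) = {Init, Err, Recv, Idle, Done}
EG (~alarm | ack): greatest fixpoint, start Z0 = {Init, Err, Recv, Idle, Done}, keep only states in Sat with some successor in Z. Already a fixed point.
Sat(EG (~alarm | ack)) = {Init, Err, Recv, Idle, Done}
AG (EG (~alarm | ack)): greatest fixpoint, start Z0 = {Init, Err, Recv, Idle, Done}, keep only states in Sat with every successor in Z. Already a fixed point.
Sat(AG (EG (~alarm | ack))) = {Init, Err, Recv, Idle, Done}
|Sat(AG (EG (~alarm | ack)))| = |{Init, Err, Recv, Idle, Done}| = 5.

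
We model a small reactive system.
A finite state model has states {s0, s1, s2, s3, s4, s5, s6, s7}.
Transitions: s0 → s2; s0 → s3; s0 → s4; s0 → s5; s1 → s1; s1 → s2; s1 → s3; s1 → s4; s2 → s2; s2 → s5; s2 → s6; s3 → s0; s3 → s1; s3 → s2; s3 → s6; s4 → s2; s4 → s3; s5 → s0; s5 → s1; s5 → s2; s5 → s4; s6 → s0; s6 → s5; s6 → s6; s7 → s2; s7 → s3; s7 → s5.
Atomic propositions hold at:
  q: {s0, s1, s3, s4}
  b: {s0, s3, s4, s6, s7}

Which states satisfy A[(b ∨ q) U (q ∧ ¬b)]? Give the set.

Sat(b ∨ q) = {s0, s1, s3, s4, s6, s7}
Sat(¬b) = {s1, s2, s5}
Sat(q ∧ ¬b) = {s1}
A[(b ∨ q) U (q ∧ ¬b)]: least fixpoint, start Z0 = Sat((q ∧ ¬b)) = {s1}, add states in Sat(b ∨ q) with every successor in Z. Already a fixed point.
Sat(A[(b ∨ q) U (q ∧ ¬b)]) = {s1}

{s1}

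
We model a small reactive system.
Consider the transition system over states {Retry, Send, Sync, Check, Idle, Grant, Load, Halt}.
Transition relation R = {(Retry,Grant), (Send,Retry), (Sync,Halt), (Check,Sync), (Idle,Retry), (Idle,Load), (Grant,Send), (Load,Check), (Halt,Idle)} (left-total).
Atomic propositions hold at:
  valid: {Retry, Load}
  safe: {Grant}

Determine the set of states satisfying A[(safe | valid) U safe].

{Retry, Grant}

Sat(safe | valid) = {Retry, Grant, Load}
A[(safe | valid) U safe]: least fixpoint, start Z0 = Sat(safe) = {Grant}, add states in Sat(safe | valid) with every successor in Z. Z1 = {Retry, Grant}; fixed.
Sat(A[(safe | valid) U safe]) = {Retry, Grant}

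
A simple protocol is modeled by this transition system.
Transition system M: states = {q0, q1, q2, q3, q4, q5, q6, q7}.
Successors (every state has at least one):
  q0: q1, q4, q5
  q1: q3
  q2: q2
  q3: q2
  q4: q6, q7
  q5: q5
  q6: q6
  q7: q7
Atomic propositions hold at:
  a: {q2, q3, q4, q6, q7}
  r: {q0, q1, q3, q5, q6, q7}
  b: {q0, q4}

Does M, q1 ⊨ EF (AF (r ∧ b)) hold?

Sat(r ∧ b) = {q0}
AF (r ∧ b): least fixpoint, start Z0 = {q0}, add states with every successor in Z. Already a fixed point.
Sat(AF (r ∧ b)) = {q0}
EF (AF (r ∧ b)): least fixpoint, start Z0 = {q0}, add states with some successor in Z. Already a fixed point.
Sat(EF (AF (r ∧ b))) = {q0}
q1 ∉ Sat(EF (AF (r ∧ b))) = {q0}, so the formula does not hold at q1.

No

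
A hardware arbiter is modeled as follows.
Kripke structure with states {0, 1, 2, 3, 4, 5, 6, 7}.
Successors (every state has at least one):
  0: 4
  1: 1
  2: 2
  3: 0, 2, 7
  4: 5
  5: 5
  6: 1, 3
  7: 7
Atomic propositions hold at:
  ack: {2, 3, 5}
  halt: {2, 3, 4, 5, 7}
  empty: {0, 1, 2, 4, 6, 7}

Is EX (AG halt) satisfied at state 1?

AG halt: greatest fixpoint, start Z0 = {2, 3, 4, 5, 7}, keep only states in Sat with every successor in Z. Z1 = {2, 4, 5, 7}; fixed.
Sat(AG halt) = {2, 4, 5, 7}
Sat(EX (AG halt)) = {s : some successor in {2, 4, 5, 7}} = {0, 2, 3, 4, 5, 7}
1 ∉ Sat(EX (AG halt)) = {0, 2, 3, 4, 5, 7}, so the formula does not hold at 1.

No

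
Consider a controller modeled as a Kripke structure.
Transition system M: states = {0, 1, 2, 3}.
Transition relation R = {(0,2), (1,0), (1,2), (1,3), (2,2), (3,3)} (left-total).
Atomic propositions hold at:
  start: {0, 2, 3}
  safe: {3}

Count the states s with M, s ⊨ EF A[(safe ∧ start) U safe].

Sat(safe ∧ start) = {3}
A[(safe ∧ start) U safe]: least fixpoint, start Z0 = Sat(safe) = {3}, add states in Sat(safe ∧ start) with every successor in Z. Already a fixed point.
Sat(A[(safe ∧ start) U safe]) = {3}
EF A[(safe ∧ start) U safe]: least fixpoint, start Z0 = {3}, add states with some successor in Z. Z1 = {1, 3}; fixed.
Sat(EF A[(safe ∧ start) U safe]) = {1, 3}
|Sat(EF A[(safe ∧ start) U safe])| = |{1, 3}| = 2.

2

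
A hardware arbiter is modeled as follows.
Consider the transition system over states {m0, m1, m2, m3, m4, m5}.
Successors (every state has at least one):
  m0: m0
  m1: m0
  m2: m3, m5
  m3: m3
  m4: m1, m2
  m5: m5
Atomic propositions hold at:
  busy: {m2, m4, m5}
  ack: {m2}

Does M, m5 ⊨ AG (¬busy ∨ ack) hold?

No

Sat(¬busy) = {m0, m1, m3}
Sat(¬busy ∨ ack) = {m0, m1, m2, m3}
AG (¬busy ∨ ack): greatest fixpoint, start Z0 = {m0, m1, m2, m3}, keep only states in Sat with every successor in Z. Z1 = {m0, m1, m3}; fixed.
Sat(AG (¬busy ∨ ack)) = {m0, m1, m3}
m5 ∉ Sat(AG (¬busy ∨ ack)) = {m0, m1, m3}, so the formula does not hold at m5.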